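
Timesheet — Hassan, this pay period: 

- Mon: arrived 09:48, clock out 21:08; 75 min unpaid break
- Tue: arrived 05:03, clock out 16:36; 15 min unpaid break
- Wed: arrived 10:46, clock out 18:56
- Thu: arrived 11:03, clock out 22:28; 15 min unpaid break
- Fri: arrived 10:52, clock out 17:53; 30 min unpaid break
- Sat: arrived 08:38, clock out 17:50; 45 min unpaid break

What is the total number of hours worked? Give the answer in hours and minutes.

Mon: 09:48–21:08 = 11 h 20 min; less 75 min break → 10 h 5 min
Tue: 05:03–16:36 = 11 h 33 min; less 15 min break → 11 h 18 min
Wed: 10:46–18:56 = 8 h 10 min
Thu: 11:03–22:28 = 11 h 25 min; less 15 min break → 11 h 10 min
Fri: 10:52–17:53 = 7 h 1 min; less 30 min break → 6 h 31 min
Sat: 08:38–17:50 = 9 h 12 min; less 45 min break → 8 h 27 min
Total: 10 h 5 min + 11 h 18 min + 8 h 10 min + 11 h 10 min + 6 h 31 min + 8 h 27 min = 55 h 41 min.

55 h 41 min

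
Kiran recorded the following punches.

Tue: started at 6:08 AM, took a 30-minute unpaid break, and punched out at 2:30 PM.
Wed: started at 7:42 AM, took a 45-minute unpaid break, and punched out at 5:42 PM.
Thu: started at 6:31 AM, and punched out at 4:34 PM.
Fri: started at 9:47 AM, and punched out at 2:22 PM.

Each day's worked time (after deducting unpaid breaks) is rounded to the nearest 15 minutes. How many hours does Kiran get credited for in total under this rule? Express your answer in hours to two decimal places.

Tue: 6:08 AM–2:30 PM = 8 h 22 min − 30 min = 7 h 52 min → rounds to 7 h 45 min
Wed: 7:42 AM–5:42 PM = 10 h 0 min − 45 min = 9 h 15 min → rounds to 9 h 15 min
Thu: 6:31 AM–4:34 PM = 10 h 3 min → rounds to 10 h 0 min
Fri: 9:47 AM–2:22 PM = 4 h 35 min → rounds to 4 h 30 min
Total credited: 31 h 30 min.

31.50 hours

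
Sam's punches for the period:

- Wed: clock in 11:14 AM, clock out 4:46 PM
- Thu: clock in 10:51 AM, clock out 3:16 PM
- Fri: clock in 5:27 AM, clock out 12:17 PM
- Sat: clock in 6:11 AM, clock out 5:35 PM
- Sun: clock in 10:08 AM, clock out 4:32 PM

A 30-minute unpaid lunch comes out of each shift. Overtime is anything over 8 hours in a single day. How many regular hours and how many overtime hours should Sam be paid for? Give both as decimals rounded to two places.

Regular 29.18 hours, overtime 2.90 hours

Wed: 11:14 AM–4:46 PM = 5 h 32 min; less 30 min break → 5 h 2 min
Thu: 10:51 AM–3:16 PM = 4 h 25 min; less 30 min break → 3 h 55 min
Fri: 5:27 AM–12:17 PM = 6 h 50 min; less 30 min break → 6 h 20 min
Sat: 6:11 AM–5:35 PM = 11 h 24 min; less 30 min break → 10 h 54 min
Sun: 10:08 AM–4:32 PM = 6 h 24 min; less 30 min break → 5 h 54 min
Wed reg 5 h 2 min / OT 0 h 0 min; Thu reg 3 h 55 min / OT 0 h 0 min; Fri reg 6 h 20 min / OT 0 h 0 min; Sat reg 8 h 0 min / OT 2 h 54 min; Sun reg 5 h 54 min / OT 0 h 0 min.
Totals: regular 29 h 11 min, overtime 2 h 54 min.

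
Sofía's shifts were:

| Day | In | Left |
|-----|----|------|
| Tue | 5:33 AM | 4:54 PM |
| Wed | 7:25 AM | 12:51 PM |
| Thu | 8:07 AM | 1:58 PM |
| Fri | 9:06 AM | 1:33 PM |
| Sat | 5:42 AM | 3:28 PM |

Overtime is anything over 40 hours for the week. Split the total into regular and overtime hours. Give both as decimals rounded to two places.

Tue: 5:33 AM–4:54 PM = 11 h 21 min
Wed: 7:25 AM–12:51 PM = 5 h 26 min
Thu: 8:07 AM–1:58 PM = 5 h 51 min
Fri: 9:06 AM–1:33 PM = 4 h 27 min
Sat: 5:42 AM–3:28 PM = 9 h 46 min
Total worked: 36 h 51 min = 36.85 h.
Threshold 40 h → overtime 0 h 0 min, regular 36 h 51 min.

Regular 36.85 hours, overtime 0.00 hours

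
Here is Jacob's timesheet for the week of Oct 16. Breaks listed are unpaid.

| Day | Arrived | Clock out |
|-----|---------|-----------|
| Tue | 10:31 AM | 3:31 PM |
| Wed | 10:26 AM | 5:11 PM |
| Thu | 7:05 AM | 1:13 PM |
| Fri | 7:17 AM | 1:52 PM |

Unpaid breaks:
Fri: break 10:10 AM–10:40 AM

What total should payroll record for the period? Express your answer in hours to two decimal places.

23.97 hours

Tue: 10:31 AM–3:31 PM = 5 h 0 min
Wed: 10:26 AM–5:11 PM = 6 h 45 min
Thu: 7:05 AM–1:13 PM = 6 h 8 min
Fri: 7:17 AM–1:52 PM = 6 h 35 min; less 30 min break → 6 h 5 min
Total: 5 h 0 min + 6 h 45 min + 6 h 8 min + 6 h 5 min = 23 h 58 min.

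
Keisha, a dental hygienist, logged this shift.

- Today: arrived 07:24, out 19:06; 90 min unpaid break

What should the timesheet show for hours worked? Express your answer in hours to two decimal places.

Today: 07:24–19:06 = 11 h 42 min; less 90 min break → 10 h 12 min

10.20 hours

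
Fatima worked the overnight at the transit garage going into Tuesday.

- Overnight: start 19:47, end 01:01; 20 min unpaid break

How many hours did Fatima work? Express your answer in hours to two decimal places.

4.90 hours

Overnight: 19:47 → midnight = 4 h 13 min; midnight → 01:01 = 1 h 1 min; span 5 h 14 min; less 20 min break → 4 h 54 min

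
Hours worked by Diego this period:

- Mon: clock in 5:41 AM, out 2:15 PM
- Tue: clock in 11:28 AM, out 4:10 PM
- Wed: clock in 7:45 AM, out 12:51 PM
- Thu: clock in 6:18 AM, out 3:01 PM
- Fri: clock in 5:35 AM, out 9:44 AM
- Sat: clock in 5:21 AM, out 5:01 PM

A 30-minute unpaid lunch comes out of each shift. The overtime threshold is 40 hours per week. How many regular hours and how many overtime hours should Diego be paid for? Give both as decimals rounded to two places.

Mon: 5:41 AM–2:15 PM = 8 h 34 min; less 30 min break → 8 h 4 min
Tue: 11:28 AM–4:10 PM = 4 h 42 min; less 30 min break → 4 h 12 min
Wed: 7:45 AM–12:51 PM = 5 h 6 min; less 30 min break → 4 h 36 min
Thu: 6:18 AM–3:01 PM = 8 h 43 min; less 30 min break → 8 h 13 min
Fri: 5:35 AM–9:44 AM = 4 h 9 min; less 30 min break → 3 h 39 min
Sat: 5:21 AM–5:01 PM = 11 h 40 min; less 30 min break → 11 h 10 min
Total worked: 39 h 54 min = 39.90 h.
Threshold 40 h → overtime 0 h 0 min, regular 39 h 54 min.

Regular 39.90 hours, overtime 0.00 hours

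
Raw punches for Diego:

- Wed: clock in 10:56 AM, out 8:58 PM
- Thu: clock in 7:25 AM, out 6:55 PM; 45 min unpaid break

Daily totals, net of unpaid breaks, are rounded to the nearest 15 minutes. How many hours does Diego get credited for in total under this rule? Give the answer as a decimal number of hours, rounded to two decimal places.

Wed: 10:56 AM–8:58 PM = 10 h 2 min → rounds to 10 h 0 min
Thu: 7:25 AM–6:55 PM = 11 h 30 min − 45 min = 10 h 45 min → rounds to 10 h 45 min
Total credited: 20 h 45 min.

20.75 hours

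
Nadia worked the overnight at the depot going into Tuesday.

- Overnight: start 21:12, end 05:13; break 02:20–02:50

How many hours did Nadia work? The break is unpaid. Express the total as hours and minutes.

7 h 31 min

Overnight: 21:12 → midnight = 2 h 48 min; midnight → 05:13 = 5 h 13 min; span 8 h 1 min; less 30 min break → 7 h 31 min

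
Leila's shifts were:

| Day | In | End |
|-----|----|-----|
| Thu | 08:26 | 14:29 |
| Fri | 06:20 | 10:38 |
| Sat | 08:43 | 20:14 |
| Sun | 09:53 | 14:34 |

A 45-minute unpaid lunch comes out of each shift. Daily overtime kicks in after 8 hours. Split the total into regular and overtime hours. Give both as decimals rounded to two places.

Regular 20.78 hours, overtime 2.77 hours

Thu: 08:26–14:29 = 6 h 3 min; less 45 min break → 5 h 18 min
Fri: 06:20–10:38 = 4 h 18 min; less 45 min break → 3 h 33 min
Sat: 08:43–20:14 = 11 h 31 min; less 45 min break → 10 h 46 min
Sun: 09:53–14:34 = 4 h 41 min; less 45 min break → 3 h 56 min
Thu reg 5 h 18 min / OT 0 h 0 min; Fri reg 3 h 33 min / OT 0 h 0 min; Sat reg 8 h 0 min / OT 2 h 46 min; Sun reg 3 h 56 min / OT 0 h 0 min.
Totals: regular 20 h 47 min, overtime 2 h 46 min.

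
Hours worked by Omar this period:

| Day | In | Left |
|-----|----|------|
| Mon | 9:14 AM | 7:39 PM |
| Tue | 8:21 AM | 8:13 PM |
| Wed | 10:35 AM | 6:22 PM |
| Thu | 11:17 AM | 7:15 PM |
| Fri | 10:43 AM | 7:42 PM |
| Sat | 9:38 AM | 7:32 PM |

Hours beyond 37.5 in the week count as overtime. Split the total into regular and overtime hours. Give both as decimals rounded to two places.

Regular 37.50 hours, overtime 19.42 hours

Mon: 9:14 AM–7:39 PM = 10 h 25 min
Tue: 8:21 AM–8:13 PM = 11 h 52 min
Wed: 10:35 AM–6:22 PM = 7 h 47 min
Thu: 11:17 AM–7:15 PM = 7 h 58 min
Fri: 10:43 AM–7:42 PM = 8 h 59 min
Sat: 9:38 AM–7:32 PM = 9 h 54 min
Total worked: 56 h 55 min = 56.92 h.
Threshold 37.5 h → overtime 19 h 25 min, regular 37 h 30 min.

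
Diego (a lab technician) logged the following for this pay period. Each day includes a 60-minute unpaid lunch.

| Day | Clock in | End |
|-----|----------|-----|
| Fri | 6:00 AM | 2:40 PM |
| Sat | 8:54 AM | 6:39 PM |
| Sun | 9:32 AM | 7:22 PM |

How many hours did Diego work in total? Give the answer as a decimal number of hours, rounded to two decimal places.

Fri: 6:00 AM–2:40 PM = 8 h 40 min; less 60 min break → 7 h 40 min
Sat: 8:54 AM–6:39 PM = 9 h 45 min; less 60 min break → 8 h 45 min
Sun: 9:32 AM–7:22 PM = 9 h 50 min; less 60 min break → 8 h 50 min
Total: 7 h 40 min + 8 h 45 min + 8 h 50 min = 25 h 15 min.

25.25 hours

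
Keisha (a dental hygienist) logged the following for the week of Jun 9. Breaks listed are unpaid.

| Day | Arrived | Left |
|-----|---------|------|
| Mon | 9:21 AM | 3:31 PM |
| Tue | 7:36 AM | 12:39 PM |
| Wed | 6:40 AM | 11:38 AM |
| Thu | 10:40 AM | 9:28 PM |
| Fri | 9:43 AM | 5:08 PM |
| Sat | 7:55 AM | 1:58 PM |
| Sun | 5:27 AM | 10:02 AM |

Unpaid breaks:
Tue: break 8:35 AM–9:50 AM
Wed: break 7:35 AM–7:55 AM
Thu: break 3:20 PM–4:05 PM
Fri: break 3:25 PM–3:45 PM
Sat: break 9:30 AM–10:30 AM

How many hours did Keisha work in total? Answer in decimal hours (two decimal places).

41.37 hours

Mon: 9:21 AM–3:31 PM = 6 h 10 min
Tue: 7:36 AM–12:39 PM = 5 h 3 min; less 75 min break → 3 h 48 min
Wed: 6:40 AM–11:38 AM = 4 h 58 min; less 20 min break → 4 h 38 min
Thu: 10:40 AM–9:28 PM = 10 h 48 min; less 45 min break → 10 h 3 min
Fri: 9:43 AM–5:08 PM = 7 h 25 min; less 20 min break → 7 h 5 min
Sat: 7:55 AM–1:58 PM = 6 h 3 min; less 60 min break → 5 h 3 min
Sun: 5:27 AM–10:02 AM = 4 h 35 min
Total: 6 h 10 min + 3 h 48 min + 4 h 38 min + 10 h 3 min + 7 h 5 min + 5 h 3 min + 4 h 35 min = 41 h 22 min.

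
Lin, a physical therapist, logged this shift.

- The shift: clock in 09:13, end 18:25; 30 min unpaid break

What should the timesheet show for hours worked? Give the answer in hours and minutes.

8 h 42 min

The shift: 09:13–18:25 = 9 h 12 min; less 30 min break → 8 h 42 min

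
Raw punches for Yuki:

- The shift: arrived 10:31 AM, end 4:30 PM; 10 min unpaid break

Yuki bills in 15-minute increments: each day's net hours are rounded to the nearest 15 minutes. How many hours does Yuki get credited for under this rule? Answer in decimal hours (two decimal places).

5.75 hours

The shift: 10:31 AM–4:30 PM = 5 h 59 min − 10 min = 5 h 49 min → rounds to 5 h 45 min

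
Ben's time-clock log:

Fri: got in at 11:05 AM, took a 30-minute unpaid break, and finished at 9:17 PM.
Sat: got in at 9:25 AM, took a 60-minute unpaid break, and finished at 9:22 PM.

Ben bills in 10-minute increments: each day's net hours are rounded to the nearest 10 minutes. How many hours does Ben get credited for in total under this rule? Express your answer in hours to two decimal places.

20.67 hours

Fri: 11:05 AM–9:17 PM = 10 h 12 min − 30 min = 9 h 42 min → rounds to 9 h 40 min
Sat: 9:25 AM–9:22 PM = 11 h 57 min − 60 min = 10 h 57 min → rounds to 11 h 0 min
Total credited: 20 h 40 min.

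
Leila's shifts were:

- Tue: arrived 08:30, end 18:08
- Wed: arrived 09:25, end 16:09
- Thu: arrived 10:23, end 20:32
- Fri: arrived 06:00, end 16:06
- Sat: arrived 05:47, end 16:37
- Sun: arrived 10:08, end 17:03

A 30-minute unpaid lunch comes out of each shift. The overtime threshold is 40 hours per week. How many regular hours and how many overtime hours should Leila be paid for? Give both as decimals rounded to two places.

Regular 40.00 hours, overtime 11.37 hours

Tue: 08:30–18:08 = 9 h 38 min; less 30 min break → 9 h 8 min
Wed: 09:25–16:09 = 6 h 44 min; less 30 min break → 6 h 14 min
Thu: 10:23–20:32 = 10 h 9 min; less 30 min break → 9 h 39 min
Fri: 06:00–16:06 = 10 h 6 min; less 30 min break → 9 h 36 min
Sat: 05:47–16:37 = 10 h 50 min; less 30 min break → 10 h 20 min
Sun: 10:08–17:03 = 6 h 55 min; less 30 min break → 6 h 25 min
Total worked: 51 h 22 min = 51.37 h.
Threshold 40 h → overtime 11 h 22 min, regular 40 h 0 min.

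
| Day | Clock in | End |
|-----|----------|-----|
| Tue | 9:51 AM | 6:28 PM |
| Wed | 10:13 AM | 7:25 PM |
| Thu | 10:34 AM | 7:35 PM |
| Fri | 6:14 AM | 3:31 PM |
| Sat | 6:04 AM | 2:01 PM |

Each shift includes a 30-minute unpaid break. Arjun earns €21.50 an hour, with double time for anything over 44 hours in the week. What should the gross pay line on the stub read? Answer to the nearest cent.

Tue: 9:51 AM–6:28 PM = 8 h 37 min; less 30 min break → 8 h 7 min
Wed: 10:13 AM–7:25 PM = 9 h 12 min; less 30 min break → 8 h 42 min
Thu: 10:34 AM–7:35 PM = 9 h 1 min; less 30 min break → 8 h 31 min
Fri: 6:14 AM–3:31 PM = 9 h 17 min; less 30 min break → 8 h 47 min
Sat: 6:04 AM–2:01 PM = 7 h 57 min; less 30 min break → 7 h 27 min
Total worked: 41 h 34 min = 2494 min.
Regular 41 h 34 min = 2494 min at €21.50/h; overtime 0 h 0 min = 0 min at €43.00/h.
Pay = (2494 × €21.50 + 0 × €43.00) ÷ 60 = €893.68.

€893.68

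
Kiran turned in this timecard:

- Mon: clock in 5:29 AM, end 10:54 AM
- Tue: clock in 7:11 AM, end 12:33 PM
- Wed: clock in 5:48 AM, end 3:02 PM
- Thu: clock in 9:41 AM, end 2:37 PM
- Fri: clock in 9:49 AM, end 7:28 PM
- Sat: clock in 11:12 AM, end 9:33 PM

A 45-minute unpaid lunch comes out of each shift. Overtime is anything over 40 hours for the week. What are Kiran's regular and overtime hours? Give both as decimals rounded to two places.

Regular 40.00 hours, overtime 0.45 hours

Mon: 5:29 AM–10:54 AM = 5 h 25 min; less 45 min break → 4 h 40 min
Tue: 7:11 AM–12:33 PM = 5 h 22 min; less 45 min break → 4 h 37 min
Wed: 5:48 AM–3:02 PM = 9 h 14 min; less 45 min break → 8 h 29 min
Thu: 9:41 AM–2:37 PM = 4 h 56 min; less 45 min break → 4 h 11 min
Fri: 9:49 AM–7:28 PM = 9 h 39 min; less 45 min break → 8 h 54 min
Sat: 11:12 AM–9:33 PM = 10 h 21 min; less 45 min break → 9 h 36 min
Total worked: 40 h 27 min = 40.45 h.
Threshold 40 h → overtime 0 h 27 min, regular 40 h 0 min.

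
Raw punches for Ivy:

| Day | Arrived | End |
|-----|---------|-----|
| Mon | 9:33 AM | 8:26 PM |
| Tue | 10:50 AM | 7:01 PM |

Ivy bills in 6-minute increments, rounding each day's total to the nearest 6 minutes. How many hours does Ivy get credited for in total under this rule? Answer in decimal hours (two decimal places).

19.10 hours

Mon: 9:33 AM–8:26 PM = 10 h 53 min → rounds to 10 h 54 min
Tue: 10:50 AM–7:01 PM = 8 h 11 min → rounds to 8 h 12 min
Total credited: 19 h 6 min.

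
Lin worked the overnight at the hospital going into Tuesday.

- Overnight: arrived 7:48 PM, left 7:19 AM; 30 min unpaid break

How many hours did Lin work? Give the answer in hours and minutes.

11 h 1 min

Overnight: 7:48 PM → midnight = 4 h 12 min; midnight → 7:19 AM = 7 h 19 min; span 11 h 31 min; less 30 min break → 11 h 1 min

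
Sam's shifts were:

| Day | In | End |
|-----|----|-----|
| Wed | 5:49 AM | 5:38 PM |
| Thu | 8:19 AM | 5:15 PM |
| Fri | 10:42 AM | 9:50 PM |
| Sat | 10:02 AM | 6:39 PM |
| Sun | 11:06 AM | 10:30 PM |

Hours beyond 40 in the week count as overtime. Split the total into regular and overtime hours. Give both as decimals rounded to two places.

Wed: 5:49 AM–5:38 PM = 11 h 49 min
Thu: 8:19 AM–5:15 PM = 8 h 56 min
Fri: 10:42 AM–9:50 PM = 11 h 8 min
Sat: 10:02 AM–6:39 PM = 8 h 37 min
Sun: 11:06 AM–10:30 PM = 11 h 24 min
Total worked: 51 h 54 min = 51.90 h.
Threshold 40 h → overtime 11 h 54 min, regular 40 h 0 min.

Regular 40.00 hours, overtime 11.90 hours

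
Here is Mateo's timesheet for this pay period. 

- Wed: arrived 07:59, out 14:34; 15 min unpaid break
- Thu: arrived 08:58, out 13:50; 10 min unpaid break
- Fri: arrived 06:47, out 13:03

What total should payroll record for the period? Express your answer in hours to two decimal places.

Wed: 07:59–14:34 = 6 h 35 min; less 15 min break → 6 h 20 min
Thu: 08:58–13:50 = 4 h 52 min; less 10 min break → 4 h 42 min
Fri: 06:47–13:03 = 6 h 16 min
Total: 6 h 20 min + 4 h 42 min + 6 h 16 min = 17 h 18 min.

17.30 hours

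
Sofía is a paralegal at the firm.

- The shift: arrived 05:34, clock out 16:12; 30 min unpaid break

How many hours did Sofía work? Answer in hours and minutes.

The shift: 05:34–16:12 = 10 h 38 min; less 30 min break → 10 h 8 min

10 h 8 min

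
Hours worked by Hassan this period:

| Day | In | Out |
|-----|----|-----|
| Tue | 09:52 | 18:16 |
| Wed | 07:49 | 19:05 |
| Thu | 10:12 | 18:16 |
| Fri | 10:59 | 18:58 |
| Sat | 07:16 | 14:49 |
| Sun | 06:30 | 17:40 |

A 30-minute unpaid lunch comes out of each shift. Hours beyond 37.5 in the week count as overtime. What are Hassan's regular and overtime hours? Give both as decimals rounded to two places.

Regular 37.50 hours, overtime 13.93 hours

Tue: 09:52–18:16 = 8 h 24 min; less 30 min break → 7 h 54 min
Wed: 07:49–19:05 = 11 h 16 min; less 30 min break → 10 h 46 min
Thu: 10:12–18:16 = 8 h 4 min; less 30 min break → 7 h 34 min
Fri: 10:59–18:58 = 7 h 59 min; less 30 min break → 7 h 29 min
Sat: 07:16–14:49 = 7 h 33 min; less 30 min break → 7 h 3 min
Sun: 06:30–17:40 = 11 h 10 min; less 30 min break → 10 h 40 min
Total worked: 51 h 26 min = 51.43 h.
Threshold 37.5 h → overtime 13 h 56 min, regular 37 h 30 min.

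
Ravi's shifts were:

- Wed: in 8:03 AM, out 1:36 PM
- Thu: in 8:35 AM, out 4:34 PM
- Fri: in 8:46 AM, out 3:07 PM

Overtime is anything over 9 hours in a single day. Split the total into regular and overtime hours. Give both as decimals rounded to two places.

Wed: 8:03 AM–1:36 PM = 5 h 33 min
Thu: 8:35 AM–4:34 PM = 7 h 59 min
Fri: 8:46 AM–3:07 PM = 6 h 21 min
Wed reg 5 h 33 min / OT 0 h 0 min; Thu reg 7 h 59 min / OT 0 h 0 min; Fri reg 6 h 21 min / OT 0 h 0 min.
Totals: regular 19 h 53 min, overtime 0 h 0 min.

Regular 19.88 hours, overtime 0.00 hours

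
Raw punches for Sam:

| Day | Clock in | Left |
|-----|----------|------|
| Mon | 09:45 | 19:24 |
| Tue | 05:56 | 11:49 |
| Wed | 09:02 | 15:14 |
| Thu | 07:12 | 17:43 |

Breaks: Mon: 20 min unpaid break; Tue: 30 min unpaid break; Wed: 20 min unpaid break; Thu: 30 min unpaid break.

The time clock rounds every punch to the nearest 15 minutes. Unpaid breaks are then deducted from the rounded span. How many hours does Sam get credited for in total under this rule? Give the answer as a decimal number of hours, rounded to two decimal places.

Mon: in 09:45→09:45, out 19:24→19:30; 9 h 45 min − 20 min = 9 h 25 min
Tue: in 05:56→06:00, out 11:49→11:45; 5 h 45 min − 30 min = 5 h 15 min
Wed: in 09:02→09:00, out 15:14→15:15; 6 h 15 min − 20 min = 5 h 55 min
Thu: in 07:12→07:15, out 17:43→17:45; 10 h 30 min − 30 min = 10 h 0 min
Total credited: 30 h 35 min.

30.58 hours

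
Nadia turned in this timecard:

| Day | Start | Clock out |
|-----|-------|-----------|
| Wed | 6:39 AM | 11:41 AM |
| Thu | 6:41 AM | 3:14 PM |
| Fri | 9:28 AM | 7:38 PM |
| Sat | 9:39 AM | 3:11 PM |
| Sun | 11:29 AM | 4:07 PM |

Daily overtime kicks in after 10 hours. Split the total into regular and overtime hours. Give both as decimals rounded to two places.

Wed: 6:39 AM–11:41 AM = 5 h 2 min
Thu: 6:41 AM–3:14 PM = 8 h 33 min
Fri: 9:28 AM–7:38 PM = 10 h 10 min
Sat: 9:39 AM–3:11 PM = 5 h 32 min
Sun: 11:29 AM–4:07 PM = 4 h 38 min
Wed reg 5 h 2 min / OT 0 h 0 min; Thu reg 8 h 33 min / OT 0 h 0 min; Fri reg 10 h 0 min / OT 0 h 10 min; Sat reg 5 h 32 min / OT 0 h 0 min; Sun reg 4 h 38 min / OT 0 h 0 min.
Totals: regular 33 h 45 min, overtime 0 h 10 min.

Regular 33.75 hours, overtime 0.17 hours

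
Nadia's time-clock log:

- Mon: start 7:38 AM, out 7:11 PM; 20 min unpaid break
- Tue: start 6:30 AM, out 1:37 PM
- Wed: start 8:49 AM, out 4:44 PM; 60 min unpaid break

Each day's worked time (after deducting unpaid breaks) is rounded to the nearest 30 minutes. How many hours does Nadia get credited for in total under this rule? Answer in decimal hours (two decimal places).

Mon: 7:38 AM–7:11 PM = 11 h 33 min − 20 min = 11 h 13 min → rounds to 11 h 0 min
Tue: 6:30 AM–1:37 PM = 7 h 7 min → rounds to 7 h 0 min
Wed: 8:49 AM–4:44 PM = 7 h 55 min − 60 min = 6 h 55 min → rounds to 7 h 0 min
Total credited: 25 h 0 min.

25.00 hours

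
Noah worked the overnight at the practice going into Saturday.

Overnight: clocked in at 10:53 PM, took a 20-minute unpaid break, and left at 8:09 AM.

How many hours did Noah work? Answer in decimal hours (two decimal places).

Overnight: 10:53 PM → midnight = 1 h 7 min; midnight → 8:09 AM = 8 h 9 min; span 9 h 16 min; less 20 min break → 8 h 56 min

8.93 hours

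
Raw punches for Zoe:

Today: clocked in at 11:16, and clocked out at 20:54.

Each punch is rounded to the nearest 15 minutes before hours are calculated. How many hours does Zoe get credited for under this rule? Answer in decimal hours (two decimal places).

9.75 hours

Today: in 11:16→11:15, out 20:54→21:00; 9 h 45 min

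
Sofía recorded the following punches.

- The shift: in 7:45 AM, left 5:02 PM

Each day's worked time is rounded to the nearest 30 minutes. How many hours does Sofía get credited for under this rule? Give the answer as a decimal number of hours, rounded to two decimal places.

The shift: 7:45 AM–5:02 PM = 9 h 17 min → rounds to 9 h 30 min

9.50 hours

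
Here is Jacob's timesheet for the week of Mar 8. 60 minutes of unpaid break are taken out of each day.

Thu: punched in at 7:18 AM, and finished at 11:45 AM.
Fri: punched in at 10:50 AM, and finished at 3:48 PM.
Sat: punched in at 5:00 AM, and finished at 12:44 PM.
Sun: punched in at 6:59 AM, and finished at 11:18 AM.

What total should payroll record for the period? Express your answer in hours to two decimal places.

17.47 hours

Thu: 7:18 AM–11:45 AM = 4 h 27 min; less 60 min break → 3 h 27 min
Fri: 10:50 AM–3:48 PM = 4 h 58 min; less 60 min break → 3 h 58 min
Sat: 5:00 AM–12:44 PM = 7 h 44 min; less 60 min break → 6 h 44 min
Sun: 6:59 AM–11:18 AM = 4 h 19 min; less 60 min break → 3 h 19 min
Total: 3 h 27 min + 3 h 58 min + 6 h 44 min + 3 h 19 min = 17 h 28 min.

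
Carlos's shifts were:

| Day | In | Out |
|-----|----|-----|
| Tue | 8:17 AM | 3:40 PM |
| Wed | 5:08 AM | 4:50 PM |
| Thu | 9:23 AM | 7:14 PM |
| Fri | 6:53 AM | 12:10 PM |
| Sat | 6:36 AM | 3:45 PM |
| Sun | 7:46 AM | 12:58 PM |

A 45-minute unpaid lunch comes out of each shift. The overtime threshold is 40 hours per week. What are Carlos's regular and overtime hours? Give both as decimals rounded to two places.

Tue: 8:17 AM–3:40 PM = 7 h 23 min; less 45 min break → 6 h 38 min
Wed: 5:08 AM–4:50 PM = 11 h 42 min; less 45 min break → 10 h 57 min
Thu: 9:23 AM–7:14 PM = 9 h 51 min; less 45 min break → 9 h 6 min
Fri: 6:53 AM–12:10 PM = 5 h 17 min; less 45 min break → 4 h 32 min
Sat: 6:36 AM–3:45 PM = 9 h 9 min; less 45 min break → 8 h 24 min
Sun: 7:46 AM–12:58 PM = 5 h 12 min; less 45 min break → 4 h 27 min
Total worked: 44 h 4 min = 44.07 h.
Threshold 40 h → overtime 4 h 4 min, regular 40 h 0 min.

Regular 40.00 hours, overtime 4.07 hours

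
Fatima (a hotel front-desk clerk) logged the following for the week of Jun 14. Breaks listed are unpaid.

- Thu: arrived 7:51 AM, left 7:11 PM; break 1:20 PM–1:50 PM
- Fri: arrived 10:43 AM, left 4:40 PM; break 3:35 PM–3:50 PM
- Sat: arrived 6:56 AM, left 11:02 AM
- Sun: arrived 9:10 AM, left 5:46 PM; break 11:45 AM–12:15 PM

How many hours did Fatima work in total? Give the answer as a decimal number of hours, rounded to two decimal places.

28.73 hours

Thu: 7:51 AM–7:11 PM = 11 h 20 min; less 30 min break → 10 h 50 min
Fri: 10:43 AM–4:40 PM = 5 h 57 min; less 15 min break → 5 h 42 min
Sat: 6:56 AM–11:02 AM = 4 h 6 min
Sun: 9:10 AM–5:46 PM = 8 h 36 min; less 30 min break → 8 h 6 min
Total: 10 h 50 min + 5 h 42 min + 4 h 6 min + 8 h 6 min = 28 h 44 min.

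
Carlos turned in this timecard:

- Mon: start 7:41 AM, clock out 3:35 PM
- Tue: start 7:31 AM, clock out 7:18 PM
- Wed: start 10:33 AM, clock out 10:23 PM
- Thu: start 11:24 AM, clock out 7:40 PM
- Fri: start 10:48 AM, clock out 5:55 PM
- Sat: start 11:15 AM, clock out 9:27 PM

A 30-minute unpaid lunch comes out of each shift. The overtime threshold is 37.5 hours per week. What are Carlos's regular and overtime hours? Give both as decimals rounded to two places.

Mon: 7:41 AM–3:35 PM = 7 h 54 min; less 30 min break → 7 h 24 min
Tue: 7:31 AM–7:18 PM = 11 h 47 min; less 30 min break → 11 h 17 min
Wed: 10:33 AM–10:23 PM = 11 h 50 min; less 30 min break → 11 h 20 min
Thu: 11:24 AM–7:40 PM = 8 h 16 min; less 30 min break → 7 h 46 min
Fri: 10:48 AM–5:55 PM = 7 h 7 min; less 30 min break → 6 h 37 min
Sat: 11:15 AM–9:27 PM = 10 h 12 min; less 30 min break → 9 h 42 min
Total worked: 54 h 6 min = 54.10 h.
Threshold 37.5 h → overtime 16 h 36 min, regular 37 h 30 min.

Regular 37.50 hours, overtime 16.60 hours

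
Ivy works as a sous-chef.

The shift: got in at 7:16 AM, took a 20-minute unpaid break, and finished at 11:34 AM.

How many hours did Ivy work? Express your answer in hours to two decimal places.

3.97 hours

The shift: 7:16 AM–11:34 AM = 4 h 18 min; less 20 min break → 3 h 58 min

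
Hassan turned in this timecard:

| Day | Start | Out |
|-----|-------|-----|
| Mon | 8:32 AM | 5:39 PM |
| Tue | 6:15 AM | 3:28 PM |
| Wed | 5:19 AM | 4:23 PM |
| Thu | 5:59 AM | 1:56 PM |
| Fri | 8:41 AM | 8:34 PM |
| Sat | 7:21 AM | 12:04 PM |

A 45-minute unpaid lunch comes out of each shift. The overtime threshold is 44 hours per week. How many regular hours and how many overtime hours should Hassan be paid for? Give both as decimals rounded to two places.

Mon: 8:32 AM–5:39 PM = 9 h 7 min; less 45 min break → 8 h 22 min
Tue: 6:15 AM–3:28 PM = 9 h 13 min; less 45 min break → 8 h 28 min
Wed: 5:19 AM–4:23 PM = 11 h 4 min; less 45 min break → 10 h 19 min
Thu: 5:59 AM–1:56 PM = 7 h 57 min; less 45 min break → 7 h 12 min
Fri: 8:41 AM–8:34 PM = 11 h 53 min; less 45 min break → 11 h 8 min
Sat: 7:21 AM–12:04 PM = 4 h 43 min; less 45 min break → 3 h 58 min
Total worked: 49 h 27 min = 49.45 h.
Threshold 44 h → overtime 5 h 27 min, regular 44 h 0 min.

Regular 44.00 hours, overtime 5.45 hours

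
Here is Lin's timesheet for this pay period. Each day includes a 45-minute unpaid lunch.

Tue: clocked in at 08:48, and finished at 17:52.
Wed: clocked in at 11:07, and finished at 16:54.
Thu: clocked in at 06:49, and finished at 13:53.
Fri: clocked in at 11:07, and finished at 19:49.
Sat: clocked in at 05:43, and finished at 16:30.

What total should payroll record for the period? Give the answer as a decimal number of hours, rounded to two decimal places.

Tue: 08:48–17:52 = 9 h 4 min; less 45 min break → 8 h 19 min
Wed: 11:07–16:54 = 5 h 47 min; less 45 min break → 5 h 2 min
Thu: 06:49–13:53 = 7 h 4 min; less 45 min break → 6 h 19 min
Fri: 11:07–19:49 = 8 h 42 min; less 45 min break → 7 h 57 min
Sat: 05:43–16:30 = 10 h 47 min; less 45 min break → 10 h 2 min
Total: 8 h 19 min + 5 h 2 min + 6 h 19 min + 7 h 57 min + 10 h 2 min = 37 h 39 min.

37.65 hours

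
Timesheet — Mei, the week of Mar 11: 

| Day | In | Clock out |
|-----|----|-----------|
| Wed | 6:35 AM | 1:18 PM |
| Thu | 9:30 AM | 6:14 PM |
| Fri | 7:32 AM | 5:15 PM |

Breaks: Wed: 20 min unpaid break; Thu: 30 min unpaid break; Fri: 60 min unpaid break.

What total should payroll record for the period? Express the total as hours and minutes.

23 h 20 min

Wed: 6:35 AM–1:18 PM = 6 h 43 min; less 20 min break → 6 h 23 min
Thu: 9:30 AM–6:14 PM = 8 h 44 min; less 30 min break → 8 h 14 min
Fri: 7:32 AM–5:15 PM = 9 h 43 min; less 60 min break → 8 h 43 min
Total: 6 h 23 min + 8 h 14 min + 8 h 43 min = 23 h 20 min.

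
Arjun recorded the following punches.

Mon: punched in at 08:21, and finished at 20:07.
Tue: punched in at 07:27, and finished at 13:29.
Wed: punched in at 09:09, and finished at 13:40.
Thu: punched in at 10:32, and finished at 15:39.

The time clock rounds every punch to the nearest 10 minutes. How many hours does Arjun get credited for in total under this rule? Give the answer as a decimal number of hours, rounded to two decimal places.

27.50 hours

Mon: in 08:21→08:20, out 20:07→20:10; 11 h 50 min
Tue: in 07:27→07:30, out 13:29→13:30; 6 h 0 min
Wed: in 09:09→09:10, out 13:40→13:40; 4 h 30 min
Thu: in 10:32→10:30, out 15:39→15:40; 5 h 10 min
Total credited: 27 h 30 min.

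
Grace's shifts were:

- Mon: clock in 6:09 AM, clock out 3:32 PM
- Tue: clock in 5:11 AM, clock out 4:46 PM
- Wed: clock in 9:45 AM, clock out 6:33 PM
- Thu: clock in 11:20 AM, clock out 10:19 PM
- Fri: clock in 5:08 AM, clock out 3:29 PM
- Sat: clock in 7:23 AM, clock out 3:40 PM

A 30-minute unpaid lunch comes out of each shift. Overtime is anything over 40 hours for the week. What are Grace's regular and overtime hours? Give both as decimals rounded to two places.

Mon: 6:09 AM–3:32 PM = 9 h 23 min; less 30 min break → 8 h 53 min
Tue: 5:11 AM–4:46 PM = 11 h 35 min; less 30 min break → 11 h 5 min
Wed: 9:45 AM–6:33 PM = 8 h 48 min; less 30 min break → 8 h 18 min
Thu: 11:20 AM–10:19 PM = 10 h 59 min; less 30 min break → 10 h 29 min
Fri: 5:08 AM–3:29 PM = 10 h 21 min; less 30 min break → 9 h 51 min
Sat: 7:23 AM–3:40 PM = 8 h 17 min; less 30 min break → 7 h 47 min
Total worked: 56 h 23 min = 56.38 h.
Threshold 40 h → overtime 16 h 23 min, regular 40 h 0 min.

Regular 40.00 hours, overtime 16.38 hours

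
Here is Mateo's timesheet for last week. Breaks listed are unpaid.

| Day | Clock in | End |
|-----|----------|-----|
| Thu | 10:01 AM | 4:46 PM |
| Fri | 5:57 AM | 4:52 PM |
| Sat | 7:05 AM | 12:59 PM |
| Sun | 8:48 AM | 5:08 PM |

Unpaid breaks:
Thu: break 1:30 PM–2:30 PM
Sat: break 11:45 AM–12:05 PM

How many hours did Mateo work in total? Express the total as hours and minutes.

Thu: 10:01 AM–4:46 PM = 6 h 45 min; less 60 min break → 5 h 45 min
Fri: 5:57 AM–4:52 PM = 10 h 55 min
Sat: 7:05 AM–12:59 PM = 5 h 54 min; less 20 min break → 5 h 34 min
Sun: 8:48 AM–5:08 PM = 8 h 20 min
Total: 5 h 45 min + 10 h 55 min + 5 h 34 min + 8 h 20 min = 30 h 34 min.

30 h 34 min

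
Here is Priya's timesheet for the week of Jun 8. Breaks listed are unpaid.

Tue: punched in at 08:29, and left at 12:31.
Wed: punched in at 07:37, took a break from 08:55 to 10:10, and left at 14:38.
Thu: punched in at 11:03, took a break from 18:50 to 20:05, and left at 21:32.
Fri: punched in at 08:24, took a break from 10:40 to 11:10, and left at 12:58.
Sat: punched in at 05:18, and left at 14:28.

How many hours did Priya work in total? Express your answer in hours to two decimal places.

32.27 hours

Tue: 08:29–12:31 = 4 h 2 min
Wed: 07:37–14:38 = 7 h 1 min; less 75 min break → 5 h 46 min
Thu: 11:03–21:32 = 10 h 29 min; less 75 min break → 9 h 14 min
Fri: 08:24–12:58 = 4 h 34 min; less 30 min break → 4 h 4 min
Sat: 05:18–14:28 = 9 h 10 min
Total: 4 h 2 min + 5 h 46 min + 9 h 14 min + 4 h 4 min + 9 h 10 min = 32 h 16 min.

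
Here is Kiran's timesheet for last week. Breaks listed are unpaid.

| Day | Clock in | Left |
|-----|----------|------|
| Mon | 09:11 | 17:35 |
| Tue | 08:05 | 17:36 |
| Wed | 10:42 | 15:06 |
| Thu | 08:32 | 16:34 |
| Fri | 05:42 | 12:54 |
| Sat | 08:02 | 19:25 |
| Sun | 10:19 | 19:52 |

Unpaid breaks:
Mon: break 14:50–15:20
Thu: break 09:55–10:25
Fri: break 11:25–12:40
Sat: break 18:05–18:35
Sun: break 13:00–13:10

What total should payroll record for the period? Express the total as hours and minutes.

Mon: 09:11–17:35 = 8 h 24 min; less 30 min break → 7 h 54 min
Tue: 08:05–17:36 = 9 h 31 min
Wed: 10:42–15:06 = 4 h 24 min
Thu: 08:32–16:34 = 8 h 2 min; less 30 min break → 7 h 32 min
Fri: 05:42–12:54 = 7 h 12 min; less 75 min break → 5 h 57 min
Sat: 08:02–19:25 = 11 h 23 min; less 30 min break → 10 h 53 min
Sun: 10:19–19:52 = 9 h 33 min; less 10 min break → 9 h 23 min
Total: 7 h 54 min + 9 h 31 min + 4 h 24 min + 7 h 32 min + 5 h 57 min + 10 h 53 min + 9 h 23 min = 55 h 34 min.

55 h 34 min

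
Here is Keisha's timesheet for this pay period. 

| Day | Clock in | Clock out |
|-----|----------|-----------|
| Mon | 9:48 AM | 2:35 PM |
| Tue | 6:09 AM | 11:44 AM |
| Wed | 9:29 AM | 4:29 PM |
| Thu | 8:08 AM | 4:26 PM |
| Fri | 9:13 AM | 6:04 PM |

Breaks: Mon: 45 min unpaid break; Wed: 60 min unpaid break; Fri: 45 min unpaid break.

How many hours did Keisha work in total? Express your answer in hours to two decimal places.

32.02 hours

Mon: 9:48 AM–2:35 PM = 4 h 47 min; less 45 min break → 4 h 2 min
Tue: 6:09 AM–11:44 AM = 5 h 35 min
Wed: 9:29 AM–4:29 PM = 7 h 0 min; less 60 min break → 6 h 0 min
Thu: 8:08 AM–4:26 PM = 8 h 18 min
Fri: 9:13 AM–6:04 PM = 8 h 51 min; less 45 min break → 8 h 6 min
Total: 4 h 2 min + 5 h 35 min + 6 h 0 min + 8 h 18 min + 8 h 6 min = 32 h 1 min.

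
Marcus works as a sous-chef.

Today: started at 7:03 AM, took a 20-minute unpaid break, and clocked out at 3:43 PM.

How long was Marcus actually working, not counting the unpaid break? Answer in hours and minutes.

8 h 20 min

Today: 7:03 AM–3:43 PM = 8 h 40 min; less 20 min break → 8 h 20 min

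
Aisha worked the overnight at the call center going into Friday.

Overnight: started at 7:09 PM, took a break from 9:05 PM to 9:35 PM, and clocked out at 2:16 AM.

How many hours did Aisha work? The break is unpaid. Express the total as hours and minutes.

6 h 37 min

Overnight: 7:09 PM → midnight = 4 h 51 min; midnight → 2:16 AM = 2 h 16 min; span 7 h 7 min; less 30 min break → 6 h 37 min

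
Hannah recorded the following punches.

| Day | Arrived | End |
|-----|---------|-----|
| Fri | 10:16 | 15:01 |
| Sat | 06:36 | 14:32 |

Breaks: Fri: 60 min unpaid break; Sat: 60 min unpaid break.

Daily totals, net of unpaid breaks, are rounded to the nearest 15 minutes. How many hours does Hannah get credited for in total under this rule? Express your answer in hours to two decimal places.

10.75 hours

Fri: 10:16–15:01 = 4 h 45 min − 60 min = 3 h 45 min → rounds to 3 h 45 min
Sat: 06:36–14:32 = 7 h 56 min − 60 min = 6 h 56 min → rounds to 7 h 0 min
Total credited: 10 h 45 min.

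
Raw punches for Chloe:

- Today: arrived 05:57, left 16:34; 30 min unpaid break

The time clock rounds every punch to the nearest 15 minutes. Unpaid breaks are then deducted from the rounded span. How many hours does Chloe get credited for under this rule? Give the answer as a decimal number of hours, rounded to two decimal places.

Today: in 05:57→06:00, out 16:34→16:30; 10 h 30 min − 30 min = 10 h 0 min

10.00 hours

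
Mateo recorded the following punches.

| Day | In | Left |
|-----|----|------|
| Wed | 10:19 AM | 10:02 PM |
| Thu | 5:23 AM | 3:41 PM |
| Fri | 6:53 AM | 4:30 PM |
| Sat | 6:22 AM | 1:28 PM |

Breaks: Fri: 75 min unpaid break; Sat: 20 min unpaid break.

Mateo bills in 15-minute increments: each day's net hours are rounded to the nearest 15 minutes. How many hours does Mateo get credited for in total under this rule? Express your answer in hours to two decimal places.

37.00 hours

Wed: 10:19 AM–10:02 PM = 11 h 43 min → rounds to 11 h 45 min
Thu: 5:23 AM–3:41 PM = 10 h 18 min → rounds to 10 h 15 min
Fri: 6:53 AM–4:30 PM = 9 h 37 min − 75 min = 8 h 22 min → rounds to 8 h 15 min
Sat: 6:22 AM–1:28 PM = 7 h 6 min − 20 min = 6 h 46 min → rounds to 6 h 45 min
Total credited: 37 h 0 min.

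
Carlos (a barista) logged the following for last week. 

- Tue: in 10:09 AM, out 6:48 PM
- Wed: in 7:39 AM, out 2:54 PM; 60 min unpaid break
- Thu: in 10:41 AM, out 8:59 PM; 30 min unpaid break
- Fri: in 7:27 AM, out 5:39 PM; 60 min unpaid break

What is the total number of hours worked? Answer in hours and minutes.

33 h 54 min

Tue: 10:09 AM–6:48 PM = 8 h 39 min
Wed: 7:39 AM–2:54 PM = 7 h 15 min; less 60 min break → 6 h 15 min
Thu: 10:41 AM–8:59 PM = 10 h 18 min; less 30 min break → 9 h 48 min
Fri: 7:27 AM–5:39 PM = 10 h 12 min; less 60 min break → 9 h 12 min
Total: 8 h 39 min + 6 h 15 min + 9 h 48 min + 9 h 12 min = 33 h 54 min.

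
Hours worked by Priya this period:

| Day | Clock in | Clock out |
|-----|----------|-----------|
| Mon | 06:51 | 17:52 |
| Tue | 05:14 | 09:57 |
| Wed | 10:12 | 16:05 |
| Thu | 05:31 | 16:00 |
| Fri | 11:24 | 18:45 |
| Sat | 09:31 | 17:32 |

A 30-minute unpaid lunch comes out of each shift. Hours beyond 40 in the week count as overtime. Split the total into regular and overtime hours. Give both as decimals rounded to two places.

Regular 40.00 hours, overtime 4.47 hours

Mon: 06:51–17:52 = 11 h 1 min; less 30 min break → 10 h 31 min
Tue: 05:14–09:57 = 4 h 43 min; less 30 min break → 4 h 13 min
Wed: 10:12–16:05 = 5 h 53 min; less 30 min break → 5 h 23 min
Thu: 05:31–16:00 = 10 h 29 min; less 30 min break → 9 h 59 min
Fri: 11:24–18:45 = 7 h 21 min; less 30 min break → 6 h 51 min
Sat: 09:31–17:32 = 8 h 1 min; less 30 min break → 7 h 31 min
Total worked: 44 h 28 min = 44.47 h.
Threshold 40 h → overtime 4 h 28 min, regular 40 h 0 min.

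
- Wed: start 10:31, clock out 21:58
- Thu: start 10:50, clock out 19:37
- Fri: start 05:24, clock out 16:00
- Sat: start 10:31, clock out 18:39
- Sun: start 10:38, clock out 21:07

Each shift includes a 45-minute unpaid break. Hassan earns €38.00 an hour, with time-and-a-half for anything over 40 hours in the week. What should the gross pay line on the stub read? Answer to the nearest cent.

Wed: 10:31–21:58 = 11 h 27 min; less 45 min break → 10 h 42 min
Thu: 10:50–19:37 = 8 h 47 min; less 45 min break → 8 h 2 min
Fri: 05:24–16:00 = 10 h 36 min; less 45 min break → 9 h 51 min
Sat: 10:31–18:39 = 8 h 8 min; less 45 min break → 7 h 23 min
Sun: 10:38–21:07 = 10 h 29 min; less 45 min break → 9 h 44 min
Total worked: 45 h 42 min = 2742 min.
Regular 40 h 0 min = 2400 min at €38.00/h; overtime 5 h 42 min = 342 min at €57.00/h.
Pay = (2400 × €38.00 + 342 × €57.00) ÷ 60 = €1844.90.

€1844.90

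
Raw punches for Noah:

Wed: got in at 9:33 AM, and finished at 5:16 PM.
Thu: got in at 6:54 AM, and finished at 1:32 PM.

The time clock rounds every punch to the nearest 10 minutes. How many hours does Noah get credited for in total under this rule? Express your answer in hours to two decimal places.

Wed: in 9:33 AM→9:30 AM, out 5:16 PM→5:20 PM; 7 h 50 min
Thu: in 6:54 AM→6:50 AM, out 1:32 PM→1:30 PM; 6 h 40 min
Total credited: 14 h 30 min.

14.50 hours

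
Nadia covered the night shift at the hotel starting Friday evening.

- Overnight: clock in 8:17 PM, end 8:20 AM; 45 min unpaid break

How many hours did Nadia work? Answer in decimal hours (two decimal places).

11.30 hours

Overnight: 8:17 PM → midnight = 3 h 43 min; midnight → 8:20 AM = 8 h 20 min; span 12 h 3 min; less 45 min break → 11 h 18 min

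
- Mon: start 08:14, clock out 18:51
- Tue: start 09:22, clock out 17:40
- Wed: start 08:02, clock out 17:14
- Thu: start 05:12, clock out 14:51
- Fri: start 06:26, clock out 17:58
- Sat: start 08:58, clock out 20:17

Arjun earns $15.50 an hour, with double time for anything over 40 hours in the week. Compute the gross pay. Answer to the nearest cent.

$1259.12

Mon: 08:14–18:51 = 10 h 37 min
Tue: 09:22–17:40 = 8 h 18 min
Wed: 08:02–17:14 = 9 h 12 min
Thu: 05:12–14:51 = 9 h 39 min
Fri: 06:26–17:58 = 11 h 32 min
Sat: 08:58–20:17 = 11 h 19 min
Total worked: 60 h 37 min = 3637 min.
Regular 40 h 0 min = 2400 min at $15.50/h; overtime 20 h 37 min = 1237 min at $31.00/h.
Pay = (2400 × $15.50 + 1237 × $31.00) ÷ 60 = $1259.12.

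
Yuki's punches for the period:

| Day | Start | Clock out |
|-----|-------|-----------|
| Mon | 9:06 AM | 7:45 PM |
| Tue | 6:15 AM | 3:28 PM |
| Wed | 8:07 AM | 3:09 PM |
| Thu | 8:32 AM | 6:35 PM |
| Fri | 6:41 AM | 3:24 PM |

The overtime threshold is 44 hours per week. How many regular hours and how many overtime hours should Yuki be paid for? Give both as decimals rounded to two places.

Mon: 9:06 AM–7:45 PM = 10 h 39 min
Tue: 6:15 AM–3:28 PM = 9 h 13 min
Wed: 8:07 AM–3:09 PM = 7 h 2 min
Thu: 8:32 AM–6:35 PM = 10 h 3 min
Fri: 6:41 AM–3:24 PM = 8 h 43 min
Total worked: 45 h 40 min = 45.67 h.
Threshold 44 h → overtime 1 h 40 min, regular 44 h 0 min.

Regular 44.00 hours, overtime 1.67 hours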